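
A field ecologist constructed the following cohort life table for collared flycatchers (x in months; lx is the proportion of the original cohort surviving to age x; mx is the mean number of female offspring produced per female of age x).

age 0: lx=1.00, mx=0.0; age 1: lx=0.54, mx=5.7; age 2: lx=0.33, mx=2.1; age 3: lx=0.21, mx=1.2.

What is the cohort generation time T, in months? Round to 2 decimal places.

1.30

lx·mx: 0, 3.078, 0.693, 0.252 → R0 = 4.023
x·lx·mx: 0, 3.078, 1.386, 0.756 → Σ = 5.22
T = 5.22 / 4.023 = 1.297539… → 1.30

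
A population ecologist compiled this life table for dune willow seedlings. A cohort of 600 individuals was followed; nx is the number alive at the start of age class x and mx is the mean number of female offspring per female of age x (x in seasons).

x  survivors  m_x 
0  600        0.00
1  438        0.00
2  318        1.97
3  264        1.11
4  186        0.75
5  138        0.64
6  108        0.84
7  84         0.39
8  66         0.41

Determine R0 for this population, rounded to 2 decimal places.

2.16

lx = nx/n0 = nx/600: 1, 0.73, 0.53, 0.44, 0.31, 0.23, 0.18, 0.14, 0.11
lx·mx by age: 0, 0, 1.0441, 0.4884, 0.2325, 0.1472, 0.1512, 0.0546, 0.0451
R0 = Σ lx·mx = 2.1631 → 2.16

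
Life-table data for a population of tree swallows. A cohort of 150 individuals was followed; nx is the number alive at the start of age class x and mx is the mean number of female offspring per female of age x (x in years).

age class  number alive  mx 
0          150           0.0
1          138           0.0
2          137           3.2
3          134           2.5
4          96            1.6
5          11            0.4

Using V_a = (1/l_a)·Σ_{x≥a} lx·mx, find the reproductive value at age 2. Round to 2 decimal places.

lx = nx/n0 = nx/150: 1, 0.92, 0.91333…, 0.89333…, 0.64, 0.07333…
lx·mx for x ≥ 2: 2.922667…, 2.233333…, 1.024, 0.029333… → sum = 6.209333…
V_2 = 6.209333… / l_2 = 6.209333… / 0.913333… = 6.79854… → 6.80

6.80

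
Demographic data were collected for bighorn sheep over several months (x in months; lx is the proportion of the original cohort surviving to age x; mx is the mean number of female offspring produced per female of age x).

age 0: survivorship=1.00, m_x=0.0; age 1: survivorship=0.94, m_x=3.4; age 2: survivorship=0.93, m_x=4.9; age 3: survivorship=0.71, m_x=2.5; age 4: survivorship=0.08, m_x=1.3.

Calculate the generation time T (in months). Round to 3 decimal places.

1.874

lx·mx: 0, 3.196, 4.557, 1.775, 0.104 → R0 = 9.632
x·lx·mx: 0, 3.196, 9.114, 5.325, 0.416 → Σ = 18.051
T = 18.051 / 9.632 = 1.874066… → 1.874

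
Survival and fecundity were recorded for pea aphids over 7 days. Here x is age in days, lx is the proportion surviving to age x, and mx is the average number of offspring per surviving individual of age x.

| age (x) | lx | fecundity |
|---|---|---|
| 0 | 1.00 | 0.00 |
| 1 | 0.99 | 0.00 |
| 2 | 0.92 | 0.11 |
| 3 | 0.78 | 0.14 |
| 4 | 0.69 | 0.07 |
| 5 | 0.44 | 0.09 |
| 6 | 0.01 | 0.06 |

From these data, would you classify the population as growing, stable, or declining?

R0 = Σ lx·mx = 0 + 0 + 0.1012 + 0.1092 + 0.0483 + 0.0396 + 0.0006 = 0.2989
R0 < 1, so the population is declining.

declining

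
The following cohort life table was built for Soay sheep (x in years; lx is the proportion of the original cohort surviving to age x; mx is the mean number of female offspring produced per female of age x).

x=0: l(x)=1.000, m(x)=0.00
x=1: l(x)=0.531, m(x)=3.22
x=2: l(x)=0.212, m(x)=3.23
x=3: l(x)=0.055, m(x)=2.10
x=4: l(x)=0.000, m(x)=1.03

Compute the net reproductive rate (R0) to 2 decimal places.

2.51

lx·mx by age: 0, 1.70982, 0.68476, 0.1155, 0
R0 = Σ lx·mx = 2.51008 → 2.51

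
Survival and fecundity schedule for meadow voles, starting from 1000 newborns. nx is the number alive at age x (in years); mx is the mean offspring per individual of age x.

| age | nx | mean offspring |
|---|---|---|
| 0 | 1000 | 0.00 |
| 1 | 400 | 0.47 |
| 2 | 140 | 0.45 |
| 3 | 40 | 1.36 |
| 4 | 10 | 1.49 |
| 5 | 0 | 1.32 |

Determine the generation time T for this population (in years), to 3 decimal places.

1.676

lx = nx/n0 = nx/1000: 1, 0.4, 0.14, 0.04, 0.01, 0
lx·mx: 0, 0.188, 0.063, 0.0544, 0.0149, 0 → R0 = 0.3203
x·lx·mx: 0, 0.188, 0.126, 0.1632, 0.0596, 0 → Σ = 0.5368
T = 0.5368 / 0.3203 = 1.675929… → 1.676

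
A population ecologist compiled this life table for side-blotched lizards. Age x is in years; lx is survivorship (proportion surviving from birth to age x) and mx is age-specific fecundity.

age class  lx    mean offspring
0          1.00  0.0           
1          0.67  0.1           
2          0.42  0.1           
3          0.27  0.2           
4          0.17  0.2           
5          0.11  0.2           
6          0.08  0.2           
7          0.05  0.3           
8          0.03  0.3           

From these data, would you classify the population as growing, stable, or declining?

declining

R0 = Σ lx·mx = 0 + 0.067 + 0.042 + 0.054 + 0.034 + 0.022 + 0.016 + 0.015 + 0.009 = 0.259
R0 < 1, so the population is declining.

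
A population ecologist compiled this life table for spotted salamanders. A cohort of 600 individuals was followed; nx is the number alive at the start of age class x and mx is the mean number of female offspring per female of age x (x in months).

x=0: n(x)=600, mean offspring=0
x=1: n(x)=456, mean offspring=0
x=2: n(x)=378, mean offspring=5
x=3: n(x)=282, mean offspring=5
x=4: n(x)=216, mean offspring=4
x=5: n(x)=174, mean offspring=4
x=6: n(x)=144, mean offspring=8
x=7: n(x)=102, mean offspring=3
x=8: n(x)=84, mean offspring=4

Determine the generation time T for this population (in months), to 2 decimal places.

lx = nx/n0 = nx/600: 1, 0.76, 0.63, 0.47, 0.36, 0.29, 0.24, 0.17, 0.14
lx·mx: 0, 0, 3.15, 2.35, 1.44, 1.16, 1.92, 0.51, 0.56 → R0 = 11.09
x·lx·mx: 0, 0, 6.3, 7.05, 5.76, 5.8, 11.52, 3.57, 4.48 → Σ = 44.48
T = 44.48 / 11.09 = 4.010821… → 4.01

4.01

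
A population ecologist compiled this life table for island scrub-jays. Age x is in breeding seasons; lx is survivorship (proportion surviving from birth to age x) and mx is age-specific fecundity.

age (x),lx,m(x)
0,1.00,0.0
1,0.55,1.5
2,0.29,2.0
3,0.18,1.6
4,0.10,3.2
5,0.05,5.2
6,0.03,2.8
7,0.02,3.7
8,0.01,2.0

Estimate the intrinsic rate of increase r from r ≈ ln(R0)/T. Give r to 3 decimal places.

0.332

R0 = Σ lx·mx = 0 + 0.825 + 0.58 + 0.288 + 0.32 + 0.26 + 0.084 + 0.074 + 0.02 = 2.451
Σ x·lx·mx = 6.611; T = 6.611/2.451 = 2.69727…
r ≈ ln(R0)/T = ln(2.451)/2.69727… = 0.33237… → 0.332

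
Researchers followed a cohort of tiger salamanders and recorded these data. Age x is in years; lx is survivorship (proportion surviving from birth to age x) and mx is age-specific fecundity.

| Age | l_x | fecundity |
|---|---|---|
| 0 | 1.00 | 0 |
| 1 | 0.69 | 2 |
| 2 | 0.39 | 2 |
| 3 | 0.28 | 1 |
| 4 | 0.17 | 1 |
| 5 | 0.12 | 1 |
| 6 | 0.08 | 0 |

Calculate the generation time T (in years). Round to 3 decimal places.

1.853

lx·mx: 0, 1.38, 0.78, 0.28, 0.17, 0.12, 0 → R0 = 2.73
x·lx·mx: 0, 1.38, 1.56, 0.84, 0.68, 0.6, 0 → Σ = 5.06
T = 5.06 / 2.73 = 1.85348… → 1.853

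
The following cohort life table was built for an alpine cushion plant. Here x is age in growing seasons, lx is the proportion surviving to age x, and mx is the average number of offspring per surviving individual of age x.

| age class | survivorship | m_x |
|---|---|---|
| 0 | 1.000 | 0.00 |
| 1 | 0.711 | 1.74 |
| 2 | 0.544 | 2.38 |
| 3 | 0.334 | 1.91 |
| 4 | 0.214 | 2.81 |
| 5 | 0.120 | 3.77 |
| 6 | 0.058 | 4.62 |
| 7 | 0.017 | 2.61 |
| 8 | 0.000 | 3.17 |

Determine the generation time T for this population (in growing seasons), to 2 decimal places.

2.72

lx·mx: 0, 1.23714, 1.29472, 0.63794, 0.60134, 0.4524, 0.26796, 0.04437, 0 → R0 = 4.53587
x·lx·mx: 0, 1.23714, 2.58944, 1.91382, 2.40536, 2.262, 1.60776, 0.31059, 0 → Σ = 12.32611
T = 12.32611 / 4.53587 = 2.717474… → 2.72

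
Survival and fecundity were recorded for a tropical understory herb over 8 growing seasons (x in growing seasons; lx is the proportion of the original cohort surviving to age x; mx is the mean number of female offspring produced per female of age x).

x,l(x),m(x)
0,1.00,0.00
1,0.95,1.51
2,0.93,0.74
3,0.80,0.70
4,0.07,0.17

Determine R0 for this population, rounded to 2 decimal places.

lx·mx by age: 0, 1.4345, 0.6882, 0.56, 0.0119
R0 = Σ lx·mx = 2.6946 → 2.69

2.69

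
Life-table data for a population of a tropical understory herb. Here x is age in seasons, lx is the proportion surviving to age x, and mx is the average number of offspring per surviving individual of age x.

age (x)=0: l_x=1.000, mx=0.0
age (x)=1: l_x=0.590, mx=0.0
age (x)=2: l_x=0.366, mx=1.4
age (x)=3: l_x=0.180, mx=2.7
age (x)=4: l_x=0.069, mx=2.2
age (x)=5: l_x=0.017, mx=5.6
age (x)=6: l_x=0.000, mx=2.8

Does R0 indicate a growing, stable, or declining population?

growing

R0 = Σ lx·mx = 0 + 0 + 0.5124 + 0.486 + 0.1518 + 0.0952 + 0 = 1.2454
R0 > 1, so the population is growing.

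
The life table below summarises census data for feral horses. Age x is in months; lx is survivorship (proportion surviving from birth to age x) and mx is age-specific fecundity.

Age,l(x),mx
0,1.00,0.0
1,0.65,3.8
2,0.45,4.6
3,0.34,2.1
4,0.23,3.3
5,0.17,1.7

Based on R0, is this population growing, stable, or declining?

growing

R0 = Σ lx·mx = 0 + 2.47 + 2.07 + 0.714 + 0.759 + 0.289 = 6.302
R0 > 1, so the population is growing.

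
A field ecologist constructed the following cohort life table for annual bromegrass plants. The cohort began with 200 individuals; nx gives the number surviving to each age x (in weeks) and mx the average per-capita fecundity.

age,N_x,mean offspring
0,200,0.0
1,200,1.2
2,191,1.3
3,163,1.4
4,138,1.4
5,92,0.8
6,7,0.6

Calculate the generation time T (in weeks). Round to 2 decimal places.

2.62

lx = nx/n0 = nx/200: 1, 1, 0.955, 0.815, 0.69, 0.46, 0.035
lx·mx: 0, 1.2, 1.2415, 1.141, 0.966, 0.368, 0.021 → R0 = 4.9375
x·lx·mx: 0, 1.2, 2.483, 3.423, 3.864, 1.84, 0.126 → Σ = 12.936
T = 12.936 / 4.9375 = 2.619949… → 2.62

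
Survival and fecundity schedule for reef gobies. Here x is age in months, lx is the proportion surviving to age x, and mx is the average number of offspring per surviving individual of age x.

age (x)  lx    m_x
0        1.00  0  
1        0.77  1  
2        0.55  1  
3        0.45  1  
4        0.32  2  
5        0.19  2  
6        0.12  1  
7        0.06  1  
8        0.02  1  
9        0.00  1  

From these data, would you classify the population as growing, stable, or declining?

R0 = Σ lx·mx = 0 + 0.77 + 0.55 + 0.45 + 0.64 + 0.38 + 0.12 + 0.06 + 0.02 + 0 = 2.99
R0 > 1, so the population is growing.

growing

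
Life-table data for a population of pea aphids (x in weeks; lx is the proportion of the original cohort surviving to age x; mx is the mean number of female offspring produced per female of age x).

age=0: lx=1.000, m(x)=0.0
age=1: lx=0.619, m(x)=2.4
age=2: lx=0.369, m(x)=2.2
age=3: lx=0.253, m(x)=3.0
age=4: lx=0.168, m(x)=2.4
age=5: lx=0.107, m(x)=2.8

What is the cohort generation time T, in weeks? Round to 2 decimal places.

lx·mx: 0, 1.4856, 0.8118, 0.759, 0.4032, 0.2996 → R0 = 3.7592
x·lx·mx: 0, 1.4856, 1.6236, 2.277, 1.6128, 1.498 → Σ = 8.497
T = 8.497 / 3.7592 = 2.260321… → 2.26

2.26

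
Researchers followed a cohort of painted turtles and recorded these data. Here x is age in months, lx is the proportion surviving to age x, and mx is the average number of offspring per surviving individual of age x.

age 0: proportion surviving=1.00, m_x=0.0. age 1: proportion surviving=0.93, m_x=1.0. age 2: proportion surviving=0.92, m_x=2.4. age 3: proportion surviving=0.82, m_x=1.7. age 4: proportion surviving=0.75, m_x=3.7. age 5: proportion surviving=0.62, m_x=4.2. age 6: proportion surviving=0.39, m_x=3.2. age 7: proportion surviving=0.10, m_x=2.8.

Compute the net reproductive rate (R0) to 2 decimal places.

11.44

lx·mx by age: 0, 0.93, 2.208, 1.394, 2.775, 2.604, 1.248, 0.28
R0 = Σ lx·mx = 11.439 → 11.44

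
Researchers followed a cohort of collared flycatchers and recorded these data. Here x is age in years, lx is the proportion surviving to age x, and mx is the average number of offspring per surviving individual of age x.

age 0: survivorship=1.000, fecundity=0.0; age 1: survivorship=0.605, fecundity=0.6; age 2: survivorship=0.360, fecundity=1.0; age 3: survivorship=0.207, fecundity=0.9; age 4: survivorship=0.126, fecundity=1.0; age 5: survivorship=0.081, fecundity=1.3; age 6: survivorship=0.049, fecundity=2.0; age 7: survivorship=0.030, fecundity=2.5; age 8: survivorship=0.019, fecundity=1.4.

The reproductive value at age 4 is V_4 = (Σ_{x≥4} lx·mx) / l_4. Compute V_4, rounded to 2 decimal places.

3.42

lx·mx for x ≥ 4: 0.126, 0.1053, 0.098, 0.075, 0.0266 → sum = 0.4309
V_4 = 0.4309 / l_4 = 0.4309 / 0.126 = 3.419841… → 3.42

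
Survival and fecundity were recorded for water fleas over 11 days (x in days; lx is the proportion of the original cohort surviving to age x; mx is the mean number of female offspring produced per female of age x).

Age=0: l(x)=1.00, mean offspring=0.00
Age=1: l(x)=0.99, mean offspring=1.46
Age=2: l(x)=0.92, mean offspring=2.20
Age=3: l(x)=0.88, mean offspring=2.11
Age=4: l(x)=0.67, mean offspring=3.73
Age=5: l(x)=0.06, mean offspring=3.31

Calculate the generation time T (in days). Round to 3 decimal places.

lx·mx: 0, 1.4454, 2.024, 1.8568, 2.4991, 0.1986 → R0 = 8.0239
x·lx·mx: 0, 1.4454, 4.048, 5.5704, 9.9964, 0.993 → Σ = 22.0532
T = 22.0532 / 8.0239 = 2.748439… → 2.748

2.748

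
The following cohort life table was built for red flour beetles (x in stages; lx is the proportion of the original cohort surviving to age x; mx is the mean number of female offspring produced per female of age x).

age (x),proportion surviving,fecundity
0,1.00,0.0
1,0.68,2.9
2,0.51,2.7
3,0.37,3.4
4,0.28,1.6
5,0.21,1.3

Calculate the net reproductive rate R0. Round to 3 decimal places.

lx·mx by age: 0, 1.972, 1.377, 1.258, 0.448, 0.273
R0 = Σ lx·mx = 5.328 → 5.328

5.328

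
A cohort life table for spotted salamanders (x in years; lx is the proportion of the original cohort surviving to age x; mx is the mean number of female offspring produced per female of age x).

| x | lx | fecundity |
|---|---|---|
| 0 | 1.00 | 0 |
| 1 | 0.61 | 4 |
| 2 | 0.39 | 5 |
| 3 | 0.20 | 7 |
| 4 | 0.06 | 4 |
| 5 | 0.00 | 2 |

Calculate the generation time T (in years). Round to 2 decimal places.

1.91

lx·mx: 0, 2.44, 1.95, 1.4, 0.24, 0 → R0 = 6.03
x·lx·mx: 0, 2.44, 3.9, 4.2, 0.96, 0 → Σ = 11.5
T = 11.5 / 6.03 = 1.907131… → 1.91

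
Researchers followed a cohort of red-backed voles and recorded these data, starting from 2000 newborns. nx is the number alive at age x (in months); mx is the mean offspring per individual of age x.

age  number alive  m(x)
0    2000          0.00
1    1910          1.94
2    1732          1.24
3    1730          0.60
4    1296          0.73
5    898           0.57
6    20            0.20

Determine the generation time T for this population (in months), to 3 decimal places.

lx = nx/n0 = nx/2000: 1, 0.955, 0.866, 0.865, 0.648, 0.449, 0.01
lx·mx: 0, 1.8527, 1.07384, 0.519, 0.47304, 0.25593, 0.002 → R0 = 4.17651
x·lx·mx: 0, 1.8527, 2.14768, 1.557, 1.89216, 1.27965, 0.012 → Σ = 8.74119
T = 8.74119 / 4.17651 = 2.092941… → 2.093

2.093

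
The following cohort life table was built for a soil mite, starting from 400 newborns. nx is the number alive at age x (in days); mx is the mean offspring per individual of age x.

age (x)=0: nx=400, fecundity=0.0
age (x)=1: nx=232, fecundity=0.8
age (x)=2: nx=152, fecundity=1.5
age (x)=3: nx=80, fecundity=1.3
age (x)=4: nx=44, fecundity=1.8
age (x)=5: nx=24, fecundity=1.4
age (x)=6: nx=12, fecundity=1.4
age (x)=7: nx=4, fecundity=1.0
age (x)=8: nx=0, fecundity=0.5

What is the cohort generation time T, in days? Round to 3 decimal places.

lx = nx/n0 = nx/400: 1, 0.58, 0.38, 0.2, 0.11, 0.06, 0.03, 0.01, 0
lx·mx: 0, 0.464, 0.57, 0.26, 0.198, 0.084, 0.042, 0.01, 0 → R0 = 1.628
x·lx·mx: 0, 0.464, 1.14, 0.78, 0.792, 0.42, 0.252, 0.07, 0 → Σ = 3.918
T = 3.918 / 1.628 = 2.406634… → 2.407

2.407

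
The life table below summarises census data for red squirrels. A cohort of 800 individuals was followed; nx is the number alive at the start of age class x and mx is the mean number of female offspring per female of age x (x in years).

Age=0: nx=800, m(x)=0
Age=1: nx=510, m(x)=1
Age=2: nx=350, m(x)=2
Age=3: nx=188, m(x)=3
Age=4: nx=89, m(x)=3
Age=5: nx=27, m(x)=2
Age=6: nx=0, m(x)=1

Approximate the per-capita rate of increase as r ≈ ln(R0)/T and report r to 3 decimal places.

lx = nx/n0 = nx/800: 1, 0.6375, 0.4375, 0.235, 0.11125, 0.03375, 0
R0 = Σ lx·mx = 0 + 0.6375 + 0.875 + 0.705 + 0.33375 + 0.0675 + 0 = 2.61875
Σ x·lx·mx = 6.175; T = 6.175/2.61875 = 2.358…
r ≈ ln(R0)/T = ln(2.61875)/2.358… = 0.40827… → 0.408

0.408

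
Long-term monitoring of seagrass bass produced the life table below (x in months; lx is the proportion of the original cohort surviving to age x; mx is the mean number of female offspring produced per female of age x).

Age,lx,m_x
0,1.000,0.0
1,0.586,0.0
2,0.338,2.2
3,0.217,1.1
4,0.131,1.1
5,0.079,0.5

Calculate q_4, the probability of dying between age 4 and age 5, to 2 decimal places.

q_4 = (l_4 − l_5) / l_4 = (0.131 − 0.079) / 0.131
     = 0.052 / 0.131 = 0.396947… → 0.40

0.40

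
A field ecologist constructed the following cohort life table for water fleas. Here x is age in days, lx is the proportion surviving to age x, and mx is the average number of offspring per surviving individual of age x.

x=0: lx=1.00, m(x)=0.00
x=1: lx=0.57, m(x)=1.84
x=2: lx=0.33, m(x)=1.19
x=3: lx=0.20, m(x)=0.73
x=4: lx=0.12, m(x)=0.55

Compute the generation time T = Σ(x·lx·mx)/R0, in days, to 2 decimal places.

lx·mx: 0, 1.0488, 0.3927, 0.146, 0.066 → R0 = 1.6535
x·lx·mx: 0, 1.0488, 0.7854, 0.438, 0.264 → Σ = 2.5362
T = 2.5362 / 1.6535 = 1.533837… → 1.53

1.53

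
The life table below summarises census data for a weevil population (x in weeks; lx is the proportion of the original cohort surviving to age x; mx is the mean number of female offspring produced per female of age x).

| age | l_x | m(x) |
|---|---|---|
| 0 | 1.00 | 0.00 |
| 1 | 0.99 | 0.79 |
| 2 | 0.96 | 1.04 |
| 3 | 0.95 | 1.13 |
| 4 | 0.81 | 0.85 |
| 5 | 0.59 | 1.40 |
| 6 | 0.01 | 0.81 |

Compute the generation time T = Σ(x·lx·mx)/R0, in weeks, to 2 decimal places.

2.95

lx·mx: 0, 0.7821, 0.9984, 1.0735, 0.6885, 0.826, 0.0081 → R0 = 4.3766
x·lx·mx: 0, 0.7821, 1.9968, 3.2205, 2.754, 4.13, 0.0486 → Σ = 12.932
T = 12.932 / 4.3766 = 2.954805… → 2.95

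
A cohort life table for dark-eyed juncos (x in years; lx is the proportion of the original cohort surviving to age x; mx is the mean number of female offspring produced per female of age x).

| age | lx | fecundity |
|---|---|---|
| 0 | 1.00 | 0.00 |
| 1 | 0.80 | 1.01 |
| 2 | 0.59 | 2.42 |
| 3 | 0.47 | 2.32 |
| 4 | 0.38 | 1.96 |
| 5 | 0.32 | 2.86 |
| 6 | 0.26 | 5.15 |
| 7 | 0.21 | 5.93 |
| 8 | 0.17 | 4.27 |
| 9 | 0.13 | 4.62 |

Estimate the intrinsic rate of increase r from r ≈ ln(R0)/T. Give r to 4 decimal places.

0.4581

R0 = Σ lx·mx = 0 + 0.808 + 1.4278 + 1.0904 + 0.7448 + 0.9152 + 1.339 + 1.2453 + 0.7259 + 0.6006 = 8.897
Σ x·lx·mx = 42.4537; T = 42.4537/8.897 = 4.77169…
r ≈ ln(R0)/T = ln(8.897)/4.77169… = 0.458059… → 0.4581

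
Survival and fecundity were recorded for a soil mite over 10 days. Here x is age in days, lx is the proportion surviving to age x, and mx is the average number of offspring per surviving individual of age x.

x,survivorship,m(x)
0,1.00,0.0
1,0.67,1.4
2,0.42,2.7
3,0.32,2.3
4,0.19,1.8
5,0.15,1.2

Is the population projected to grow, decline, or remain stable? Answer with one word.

R0 = Σ lx·mx = 0 + 0.938 + 1.134 + 0.736 + 0.342 + 0.18 = 3.33
R0 > 1, so the population is growing.

growing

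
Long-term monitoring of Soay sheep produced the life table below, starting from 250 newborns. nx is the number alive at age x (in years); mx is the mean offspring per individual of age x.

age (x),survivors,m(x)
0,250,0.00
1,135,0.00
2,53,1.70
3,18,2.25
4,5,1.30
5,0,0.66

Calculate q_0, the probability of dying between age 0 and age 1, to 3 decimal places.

lx = nx/n0 = nx/250: 1, 0.54, 0.212, 0.072, 0.02, 0
q_0 = (l_0 − l_1) / l_0 = (1 − 0.54) / 1
     = 0.46 / 1 = 0.46 → 0.460

0.460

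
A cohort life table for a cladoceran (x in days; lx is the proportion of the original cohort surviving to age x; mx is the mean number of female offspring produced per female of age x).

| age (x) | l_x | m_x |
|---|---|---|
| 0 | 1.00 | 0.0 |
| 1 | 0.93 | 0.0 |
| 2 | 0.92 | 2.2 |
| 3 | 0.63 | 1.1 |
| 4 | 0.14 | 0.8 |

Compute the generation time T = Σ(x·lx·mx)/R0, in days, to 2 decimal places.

2.32

lx·mx: 0, 0, 2.024, 0.693, 0.112 → R0 = 2.829
x·lx·mx: 0, 0, 4.048, 2.079, 0.448 → Σ = 6.575
T = 6.575 / 2.829 = 2.324143… → 2.32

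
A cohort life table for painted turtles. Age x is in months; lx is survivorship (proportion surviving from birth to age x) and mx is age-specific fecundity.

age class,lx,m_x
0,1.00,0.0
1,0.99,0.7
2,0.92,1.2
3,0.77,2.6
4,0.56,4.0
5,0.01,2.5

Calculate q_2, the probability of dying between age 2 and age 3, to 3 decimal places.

q_2 = (l_2 − l_3) / l_2 = (0.92 − 0.77) / 0.92
     = 0.15 / 0.92 = 0.163043… → 0.163

0.163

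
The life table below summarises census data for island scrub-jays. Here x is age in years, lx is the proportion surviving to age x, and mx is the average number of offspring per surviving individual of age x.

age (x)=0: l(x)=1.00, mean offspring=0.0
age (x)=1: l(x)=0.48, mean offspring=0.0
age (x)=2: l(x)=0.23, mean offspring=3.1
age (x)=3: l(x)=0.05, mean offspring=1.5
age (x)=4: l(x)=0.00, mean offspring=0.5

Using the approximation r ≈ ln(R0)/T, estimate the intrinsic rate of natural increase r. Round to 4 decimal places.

-0.1137

R0 = Σ lx·mx = 0 + 0 + 0.713 + 0.075 + 0 = 0.788
Σ x·lx·mx = 1.651; T = 1.651/0.788 = 2.09518…
r ≈ ln(R0)/T = ln(0.788)/2.09518… = -0.113717… → -0.1137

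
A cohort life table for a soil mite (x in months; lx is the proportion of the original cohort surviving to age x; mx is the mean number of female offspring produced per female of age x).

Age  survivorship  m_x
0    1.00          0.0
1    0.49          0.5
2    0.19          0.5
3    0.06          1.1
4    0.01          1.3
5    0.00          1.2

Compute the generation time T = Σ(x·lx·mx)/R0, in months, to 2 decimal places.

1.63

lx·mx: 0, 0.245, 0.095, 0.066, 0.013, 0 → R0 = 0.419
x·lx·mx: 0, 0.245, 0.19, 0.198, 0.052, 0 → Σ = 0.685
T = 0.685 / 0.419 = 1.634845… → 1.63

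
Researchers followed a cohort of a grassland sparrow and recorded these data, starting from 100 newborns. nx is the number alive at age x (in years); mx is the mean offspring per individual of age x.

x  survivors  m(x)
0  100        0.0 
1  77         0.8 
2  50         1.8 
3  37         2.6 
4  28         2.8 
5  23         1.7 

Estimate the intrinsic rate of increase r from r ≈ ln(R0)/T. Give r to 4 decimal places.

lx = nx/n0 = nx/100: 1, 0.77, 0.5, 0.37, 0.28, 0.23
R0 = Σ lx·mx = 0 + 0.616 + 0.9 + 0.962 + 0.784 + 0.391 = 3.653
Σ x·lx·mx = 10.393; T = 10.393/3.653 = 2.84506…
r ≈ ln(R0)/T = ln(3.653)/2.84506… = 0.455368… → 0.4554

0.4554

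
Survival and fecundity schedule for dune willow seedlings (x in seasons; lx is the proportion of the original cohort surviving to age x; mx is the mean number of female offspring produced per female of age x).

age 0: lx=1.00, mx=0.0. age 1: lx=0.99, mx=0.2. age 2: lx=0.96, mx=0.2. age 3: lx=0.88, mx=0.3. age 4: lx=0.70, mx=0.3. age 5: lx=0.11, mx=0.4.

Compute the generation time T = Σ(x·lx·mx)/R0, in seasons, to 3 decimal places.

lx·mx: 0, 0.198, 0.192, 0.264, 0.21, 0.044 → R0 = 0.908
x·lx·mx: 0, 0.198, 0.384, 0.792, 0.84, 0.22 → Σ = 2.434
T = 2.434 / 0.908 = 2.680617… → 2.681

2.681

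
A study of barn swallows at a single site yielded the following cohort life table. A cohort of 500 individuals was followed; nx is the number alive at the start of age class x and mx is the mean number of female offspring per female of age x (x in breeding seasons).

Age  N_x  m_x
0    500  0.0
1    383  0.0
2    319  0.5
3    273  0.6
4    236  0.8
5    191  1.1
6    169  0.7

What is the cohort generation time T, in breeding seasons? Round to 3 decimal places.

3.957

lx = nx/n0 = nx/500: 1, 0.766, 0.638, 0.546, 0.472, 0.382, 0.338
lx·mx: 0, 0, 0.319, 0.3276, 0.3776, 0.4202, 0.2366 → R0 = 1.681
x·lx·mx: 0, 0, 0.638, 0.9828, 1.5104, 2.101, 1.4196 → Σ = 6.6518
T = 6.6518 / 1.681 = 3.957049… → 3.957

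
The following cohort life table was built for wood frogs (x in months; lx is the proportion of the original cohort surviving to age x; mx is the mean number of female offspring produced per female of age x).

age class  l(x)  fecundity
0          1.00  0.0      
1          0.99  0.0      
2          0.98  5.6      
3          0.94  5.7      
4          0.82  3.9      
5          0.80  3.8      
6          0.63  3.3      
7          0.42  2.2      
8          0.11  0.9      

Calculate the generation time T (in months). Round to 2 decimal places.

3.70

lx·mx: 0, 0, 5.488, 5.358, 3.198, 3.04, 2.079, 0.924, 0.099 → R0 = 20.186
x·lx·mx: 0, 0, 10.976, 16.074, 12.792, 15.2, 12.474, 6.468, 0.792 → Σ = 74.776
T = 74.776 / 20.186 = 3.70435… → 3.70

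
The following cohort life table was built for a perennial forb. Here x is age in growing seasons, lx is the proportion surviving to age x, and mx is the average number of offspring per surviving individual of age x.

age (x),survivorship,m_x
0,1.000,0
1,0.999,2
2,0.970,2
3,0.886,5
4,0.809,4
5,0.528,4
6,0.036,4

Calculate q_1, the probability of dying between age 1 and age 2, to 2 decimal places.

q_1 = (l_1 − l_2) / l_1 = (0.999 − 0.97) / 0.999
     = 0.029 / 0.999 = 0.029029… → 0.03

0.03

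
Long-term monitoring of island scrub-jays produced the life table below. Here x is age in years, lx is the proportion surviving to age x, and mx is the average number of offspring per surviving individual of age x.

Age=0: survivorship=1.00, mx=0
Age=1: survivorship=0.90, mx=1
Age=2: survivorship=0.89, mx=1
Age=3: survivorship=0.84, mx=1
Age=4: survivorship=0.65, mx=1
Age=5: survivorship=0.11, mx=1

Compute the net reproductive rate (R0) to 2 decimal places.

3.39

lx·mx by age: 0, 0.9, 0.89, 0.84, 0.65, 0.11
R0 = Σ lx·mx = 3.39 → 3.39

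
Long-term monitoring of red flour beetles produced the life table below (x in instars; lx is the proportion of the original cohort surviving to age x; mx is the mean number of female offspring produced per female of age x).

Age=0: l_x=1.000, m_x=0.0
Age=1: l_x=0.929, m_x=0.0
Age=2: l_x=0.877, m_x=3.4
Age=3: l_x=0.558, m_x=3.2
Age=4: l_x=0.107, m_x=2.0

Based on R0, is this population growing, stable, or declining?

R0 = Σ lx·mx = 0 + 0 + 2.9818 + 1.7856 + 0.214 = 4.9814
R0 > 1, so the population is growing.

growing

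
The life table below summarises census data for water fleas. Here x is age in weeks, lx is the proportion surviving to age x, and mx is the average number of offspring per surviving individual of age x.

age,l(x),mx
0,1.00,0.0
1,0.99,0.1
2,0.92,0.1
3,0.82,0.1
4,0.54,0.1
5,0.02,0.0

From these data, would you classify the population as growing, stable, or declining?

R0 = Σ lx·mx = 0 + 0.099 + 0.092 + 0.082 + 0.054 + 0 = 0.327
R0 < 1, so the population is declining.

declining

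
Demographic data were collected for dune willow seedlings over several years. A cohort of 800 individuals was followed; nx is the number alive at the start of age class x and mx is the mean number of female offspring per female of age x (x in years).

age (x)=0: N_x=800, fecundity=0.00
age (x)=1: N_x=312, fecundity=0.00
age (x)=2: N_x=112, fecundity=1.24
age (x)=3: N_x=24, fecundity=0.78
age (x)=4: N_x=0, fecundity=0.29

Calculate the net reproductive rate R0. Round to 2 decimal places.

lx = nx/n0 = nx/800: 1, 0.39, 0.14, 0.03, 0
lx·mx by age: 0, 0, 0.1736, 0.0234, 0
R0 = Σ lx·mx = 0.197 → 0.20

0.20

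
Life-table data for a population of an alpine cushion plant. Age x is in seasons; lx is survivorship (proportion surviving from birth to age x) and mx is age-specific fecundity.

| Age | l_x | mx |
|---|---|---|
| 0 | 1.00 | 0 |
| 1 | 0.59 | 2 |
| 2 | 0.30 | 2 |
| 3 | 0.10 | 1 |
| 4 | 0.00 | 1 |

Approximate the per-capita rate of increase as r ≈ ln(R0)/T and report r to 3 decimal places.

0.443

R0 = Σ lx·mx = 0 + 1.18 + 0.6 + 0.1 + 0 = 1.88
Σ x·lx·mx = 2.68; T = 2.68/1.88 = 1.42553…
r ≈ ln(R0)/T = ln(1.88)/1.42553… = 0.44283… → 0.443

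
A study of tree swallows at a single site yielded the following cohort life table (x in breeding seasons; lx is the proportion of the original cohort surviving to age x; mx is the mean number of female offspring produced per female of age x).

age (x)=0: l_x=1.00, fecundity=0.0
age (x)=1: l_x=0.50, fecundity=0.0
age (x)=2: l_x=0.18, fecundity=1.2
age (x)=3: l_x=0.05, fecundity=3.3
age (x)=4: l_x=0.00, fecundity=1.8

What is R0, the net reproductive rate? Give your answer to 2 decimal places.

0.38

lx·mx by age: 0, 0, 0.216, 0.165, 0
R0 = Σ lx·mx = 0.381 → 0.38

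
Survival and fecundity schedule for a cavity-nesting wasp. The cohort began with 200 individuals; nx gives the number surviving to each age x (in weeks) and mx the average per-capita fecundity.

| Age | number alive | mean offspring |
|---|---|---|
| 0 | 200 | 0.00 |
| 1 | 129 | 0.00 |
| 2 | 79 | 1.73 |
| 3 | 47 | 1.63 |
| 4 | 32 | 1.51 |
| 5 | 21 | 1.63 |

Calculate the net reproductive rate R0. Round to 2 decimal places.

1.48

lx = nx/n0 = nx/200: 1, 0.645, 0.395, 0.235, 0.16, 0.105
lx·mx by age: 0, 0, 0.68335, 0.38305, 0.2416, 0.17115
R0 = Σ lx·mx = 1.47915 → 1.48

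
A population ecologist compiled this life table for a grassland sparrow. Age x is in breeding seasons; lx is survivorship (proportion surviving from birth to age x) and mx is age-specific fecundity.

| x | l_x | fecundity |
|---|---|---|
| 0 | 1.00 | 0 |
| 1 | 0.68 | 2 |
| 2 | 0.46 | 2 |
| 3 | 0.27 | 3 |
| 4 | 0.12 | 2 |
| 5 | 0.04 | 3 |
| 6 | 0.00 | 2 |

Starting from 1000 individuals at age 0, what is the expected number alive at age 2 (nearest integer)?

Expected survivors = N0 · l_2 = 1000 × 0.46 = 460 → 460

460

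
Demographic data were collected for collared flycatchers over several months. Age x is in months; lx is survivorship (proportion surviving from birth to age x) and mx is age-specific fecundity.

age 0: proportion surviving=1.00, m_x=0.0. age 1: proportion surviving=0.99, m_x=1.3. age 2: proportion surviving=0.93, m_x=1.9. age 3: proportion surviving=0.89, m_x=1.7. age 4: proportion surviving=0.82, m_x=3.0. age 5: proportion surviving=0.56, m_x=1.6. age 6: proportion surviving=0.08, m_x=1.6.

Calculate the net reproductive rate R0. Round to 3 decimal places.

8.051

lx·mx by age: 0, 1.287, 1.767, 1.513, 2.46, 0.896, 0.128
R0 = Σ lx·mx = 8.051 → 8.051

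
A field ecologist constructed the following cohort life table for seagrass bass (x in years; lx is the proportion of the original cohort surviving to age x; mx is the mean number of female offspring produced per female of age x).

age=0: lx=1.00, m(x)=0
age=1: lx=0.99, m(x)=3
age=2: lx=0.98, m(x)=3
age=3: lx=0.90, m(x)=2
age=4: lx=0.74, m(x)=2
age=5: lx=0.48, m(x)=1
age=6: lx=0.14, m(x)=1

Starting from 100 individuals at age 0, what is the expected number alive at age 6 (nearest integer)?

Expected survivors = N0 · l_6 = 100 × 0.14 = 14 → 14

14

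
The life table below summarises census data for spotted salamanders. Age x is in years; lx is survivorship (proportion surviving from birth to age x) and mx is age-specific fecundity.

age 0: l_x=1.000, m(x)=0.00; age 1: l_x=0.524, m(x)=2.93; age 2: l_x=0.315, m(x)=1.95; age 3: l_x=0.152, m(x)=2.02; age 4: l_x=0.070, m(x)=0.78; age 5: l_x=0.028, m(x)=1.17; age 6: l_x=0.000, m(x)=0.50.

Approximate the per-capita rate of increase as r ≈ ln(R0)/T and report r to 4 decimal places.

0.5840

R0 = Σ lx·mx = 0 + 1.53532 + 0.61425 + 0.30704 + 0.0546 + 0.03276 + 0 = 2.54397
Σ x·lx·mx = 4.06714; T = 4.06714/2.54397 = 1.59874…
r ≈ ln(R0)/T = ln(2.54397)/1.59874… = 0.58404… → 0.5840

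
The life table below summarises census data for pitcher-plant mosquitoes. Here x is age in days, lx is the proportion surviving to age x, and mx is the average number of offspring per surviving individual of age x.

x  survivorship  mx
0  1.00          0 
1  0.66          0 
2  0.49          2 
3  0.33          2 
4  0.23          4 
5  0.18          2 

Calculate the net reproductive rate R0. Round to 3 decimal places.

2.920

lx·mx by age: 0, 0, 0.98, 0.66, 0.92, 0.36
R0 = Σ lx·mx = 2.92 → 2.920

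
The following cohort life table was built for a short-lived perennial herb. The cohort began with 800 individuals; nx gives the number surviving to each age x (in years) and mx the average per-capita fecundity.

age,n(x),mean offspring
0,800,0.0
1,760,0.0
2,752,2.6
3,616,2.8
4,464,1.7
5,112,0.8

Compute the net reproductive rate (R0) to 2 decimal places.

lx = nx/n0 = nx/800: 1, 0.95, 0.94, 0.77, 0.58, 0.14
lx·mx by age: 0, 0, 2.444, 2.156, 0.986, 0.112
R0 = Σ lx·mx = 5.698 → 5.70

5.70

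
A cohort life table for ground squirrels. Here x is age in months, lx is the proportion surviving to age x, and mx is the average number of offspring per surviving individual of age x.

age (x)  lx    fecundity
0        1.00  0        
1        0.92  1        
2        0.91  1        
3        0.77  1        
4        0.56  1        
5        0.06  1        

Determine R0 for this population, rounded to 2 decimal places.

3.22

lx·mx by age: 0, 0.92, 0.91, 0.77, 0.56, 0.06
R0 = Σ lx·mx = 3.22 → 3.22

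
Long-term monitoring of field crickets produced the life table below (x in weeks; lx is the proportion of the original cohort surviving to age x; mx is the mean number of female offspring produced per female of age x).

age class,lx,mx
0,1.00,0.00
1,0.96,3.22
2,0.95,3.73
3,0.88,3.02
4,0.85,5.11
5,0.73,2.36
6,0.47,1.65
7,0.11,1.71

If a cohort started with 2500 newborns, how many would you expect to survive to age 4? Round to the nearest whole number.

2125

Expected survivors = N0 · l_4 = 2500 × 0.85 = 2125 → 2125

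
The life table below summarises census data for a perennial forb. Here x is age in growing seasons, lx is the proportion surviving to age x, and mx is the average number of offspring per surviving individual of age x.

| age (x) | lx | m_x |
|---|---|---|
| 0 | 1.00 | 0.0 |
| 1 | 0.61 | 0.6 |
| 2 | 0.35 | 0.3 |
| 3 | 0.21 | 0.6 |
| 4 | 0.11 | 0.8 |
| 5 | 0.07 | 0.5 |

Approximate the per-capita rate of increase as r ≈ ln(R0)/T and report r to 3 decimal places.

R0 = Σ lx·mx = 0 + 0.366 + 0.105 + 0.126 + 0.088 + 0.035 = 0.72
Σ x·lx·mx = 1.481; T = 1.481/0.72 = 2.05694…
r ≈ ln(R0)/T = ln(0.72)/2.05694… = -0.1597… → -0.160

-0.160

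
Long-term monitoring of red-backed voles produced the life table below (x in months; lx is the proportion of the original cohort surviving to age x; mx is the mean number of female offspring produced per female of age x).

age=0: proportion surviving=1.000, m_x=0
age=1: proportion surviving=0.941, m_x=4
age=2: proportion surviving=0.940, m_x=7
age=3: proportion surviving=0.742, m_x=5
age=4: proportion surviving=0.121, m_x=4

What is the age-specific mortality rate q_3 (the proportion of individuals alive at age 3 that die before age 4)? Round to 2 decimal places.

q_3 = (l_3 − l_4) / l_3 = (0.742 − 0.121) / 0.742
     = 0.621 / 0.742 = 0.836927… → 0.84

0.84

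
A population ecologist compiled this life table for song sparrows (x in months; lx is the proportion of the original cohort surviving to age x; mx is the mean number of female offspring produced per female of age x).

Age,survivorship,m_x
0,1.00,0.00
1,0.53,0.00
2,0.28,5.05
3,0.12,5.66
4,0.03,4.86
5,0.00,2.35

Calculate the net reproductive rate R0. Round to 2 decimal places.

2.24

lx·mx by age: 0, 0, 1.414, 0.6792, 0.1458, 0
R0 = Σ lx·mx = 2.239 → 2.24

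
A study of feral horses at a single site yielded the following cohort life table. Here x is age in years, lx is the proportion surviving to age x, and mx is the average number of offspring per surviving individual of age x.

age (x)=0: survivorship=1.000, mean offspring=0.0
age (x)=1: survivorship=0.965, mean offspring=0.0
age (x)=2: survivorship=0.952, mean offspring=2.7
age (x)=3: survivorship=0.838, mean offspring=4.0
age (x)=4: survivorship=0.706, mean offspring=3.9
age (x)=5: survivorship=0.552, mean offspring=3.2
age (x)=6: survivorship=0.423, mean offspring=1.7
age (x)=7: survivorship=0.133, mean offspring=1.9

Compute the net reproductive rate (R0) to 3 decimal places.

lx·mx by age: 0, 0, 2.5704, 3.352, 2.7534, 1.7664, 0.7191, 0.2527
R0 = Σ lx·mx = 11.414 → 11.414

11.414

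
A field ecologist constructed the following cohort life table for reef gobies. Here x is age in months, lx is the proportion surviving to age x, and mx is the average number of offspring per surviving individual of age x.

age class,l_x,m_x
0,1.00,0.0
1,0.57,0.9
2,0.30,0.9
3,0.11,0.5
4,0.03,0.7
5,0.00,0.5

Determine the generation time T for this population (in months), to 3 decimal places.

lx·mx: 0, 0.513, 0.27, 0.055, 0.021, 0 → R0 = 0.859
x·lx·mx: 0, 0.513, 0.54, 0.165, 0.084, 0 → Σ = 1.302
T = 1.302 / 0.859 = 1.515716… → 1.516

1.516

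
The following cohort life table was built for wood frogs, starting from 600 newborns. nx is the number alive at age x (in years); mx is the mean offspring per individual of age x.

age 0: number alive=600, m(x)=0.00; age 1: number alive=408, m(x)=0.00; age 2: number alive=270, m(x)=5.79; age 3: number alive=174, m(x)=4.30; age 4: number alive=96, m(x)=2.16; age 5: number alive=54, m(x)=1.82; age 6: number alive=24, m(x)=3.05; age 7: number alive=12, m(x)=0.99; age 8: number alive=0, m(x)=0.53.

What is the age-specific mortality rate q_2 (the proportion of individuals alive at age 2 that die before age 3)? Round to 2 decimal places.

lx = nx/n0 = nx/600: 1, 0.68, 0.45, 0.29, 0.16, 0.09, 0.04, 0.02, 0
q_2 = (l_2 − l_3) / l_2 = (0.45 − 0.29) / 0.45
     = 0.16 / 0.45 = 0.355556… → 0.36

0.36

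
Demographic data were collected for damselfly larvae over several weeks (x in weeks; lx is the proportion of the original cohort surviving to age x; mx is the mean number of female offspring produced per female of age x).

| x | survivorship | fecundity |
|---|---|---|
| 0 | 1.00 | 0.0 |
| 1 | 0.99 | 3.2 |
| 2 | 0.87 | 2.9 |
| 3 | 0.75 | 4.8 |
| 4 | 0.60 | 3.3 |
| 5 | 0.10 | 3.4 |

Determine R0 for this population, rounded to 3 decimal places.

lx·mx by age: 0, 3.168, 2.523, 3.6, 1.98, 0.34
R0 = Σ lx·mx = 11.611 → 11.611

11.611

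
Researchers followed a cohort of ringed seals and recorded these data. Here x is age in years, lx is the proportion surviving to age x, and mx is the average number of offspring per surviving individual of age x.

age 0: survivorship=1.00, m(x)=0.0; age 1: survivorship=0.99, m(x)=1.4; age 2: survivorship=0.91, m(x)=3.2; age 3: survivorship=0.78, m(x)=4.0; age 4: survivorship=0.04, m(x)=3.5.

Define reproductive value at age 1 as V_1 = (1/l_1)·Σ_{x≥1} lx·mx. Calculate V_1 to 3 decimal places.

lx·mx for x ≥ 1: 1.386, 2.912, 3.12, 0.14 → sum = 7.558
V_1 = 7.558 / l_1 = 7.558 / 0.99 = 7.634343… → 7.634

7.634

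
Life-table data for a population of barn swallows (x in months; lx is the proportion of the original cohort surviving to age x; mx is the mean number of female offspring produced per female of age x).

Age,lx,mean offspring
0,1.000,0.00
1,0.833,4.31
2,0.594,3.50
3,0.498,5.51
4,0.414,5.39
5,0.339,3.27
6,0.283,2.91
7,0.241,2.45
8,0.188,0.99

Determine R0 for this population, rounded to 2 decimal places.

lx·mx by age: 0, 3.59023, 2.079, 2.74398, 2.23146, 1.10853, 0.82353, 0.59045, 0.18612
R0 = Σ lx·mx = 13.3533 → 13.35

13.35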